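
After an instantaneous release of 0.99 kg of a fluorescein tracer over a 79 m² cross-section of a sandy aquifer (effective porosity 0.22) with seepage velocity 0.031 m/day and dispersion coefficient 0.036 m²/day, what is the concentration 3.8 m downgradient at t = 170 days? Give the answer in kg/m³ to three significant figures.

For an instantaneous plane source, C(x,t) = M/(n_e·A·√(4πDt)) · exp(−(x−vt)²/(4Dt)), with n_e·A the pore (flow) area.
Plume center vt = 0.031 × 170 = 5.27 m, so the well at 3.8 m is 1.47 m upgradient of the peak.
√(4πDt) = 8.770 m, giving peak height M/(n_e·A·√(4πDt)) = 0.99/(0.22 × 79 × 8.770) = 0.006495 kg/m³.
(x−vt)²/(4Dt) = (-1.47)²/(4 × 0.036 × 170) = 0.08827; exp(−0.08827) = 0.9155.
C = 0.006495 × 0.9155 = 0.00595 kg/m³.

0.00595 kg/m³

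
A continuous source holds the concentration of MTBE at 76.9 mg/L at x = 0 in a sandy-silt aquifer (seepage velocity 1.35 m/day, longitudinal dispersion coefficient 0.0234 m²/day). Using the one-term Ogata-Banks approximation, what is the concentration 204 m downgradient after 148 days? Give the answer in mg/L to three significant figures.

4.25 mg/L

For a continuous step input, C/C₀ ≈ ½·erfc((x−vt)/(2√(Dt))).
vt = 1.35 × 148 = 199.8 m and 2√(Dt) = 2√(0.0234 × 148) = 3.722 m.
Argument (x−vt)/(2√(Dt)) = (204 − 199.8)/3.722 = 1.128; ½·erfc(1.128) = 0.05533.
C = 76.9 × 0.05533 = 4.25 mg/L.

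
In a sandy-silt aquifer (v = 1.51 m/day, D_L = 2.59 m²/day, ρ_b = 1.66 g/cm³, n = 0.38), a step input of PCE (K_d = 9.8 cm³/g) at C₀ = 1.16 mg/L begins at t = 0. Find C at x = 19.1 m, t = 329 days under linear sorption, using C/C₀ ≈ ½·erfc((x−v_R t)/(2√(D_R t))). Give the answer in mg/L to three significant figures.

Retardation factor R = 1 + ρ_b·K_d/n = 1 + 1.66 × 9.8/0.38 = 43.81.
Sorption retards both mechanisms: v_R = v/R = 0.03447 m/day, D_R = D/R = 0.05912 m²/day.
v_R·t = 0.03447 × 329 = 11.34063 m; 2√(D_R t) = 8.821 m; argument = (19.1 − 11.34063)/8.821 = 0.8796.
C = C₀ × ½·erfc(0.8796) = 1.16 × 0.1068 = 0.124 mg/L.

0.124 mg/L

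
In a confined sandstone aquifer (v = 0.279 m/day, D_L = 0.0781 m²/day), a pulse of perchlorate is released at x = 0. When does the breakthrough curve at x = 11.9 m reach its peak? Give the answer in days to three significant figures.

For the 1D instantaneous-source solution, setting ∂C/∂t = 0 at fixed x gives v²t² + 2Dt − x² = 0, so t = (√(D² + v²x²) − D)/v².
√(D² + v²x²) = √(0.0781² + 0.279² × 11.9²) = 3.321; v² = 0.077841.
t = (3.321 − 0.0781)/0.077841 = 41.7 days (vs. the pure-advection estimate x/v = 42.7 d).

41.7 days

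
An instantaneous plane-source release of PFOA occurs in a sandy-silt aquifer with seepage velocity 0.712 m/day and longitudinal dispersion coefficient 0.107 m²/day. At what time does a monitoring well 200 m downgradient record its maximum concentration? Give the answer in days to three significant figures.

281 days

For the 1D instantaneous-source solution, setting ∂C/∂t = 0 at fixed x gives v²t² + 2Dt − x² = 0, so t = (√(D² + v²x²) − D)/v².
√(D² + v²x²) = √(0.107² + 0.712² × 200²) = 142.4; v² = 0.506944.
t = (142.4 − 0.107)/0.506944 = 281 days (vs. the pure-advection estimate x/v = 281 d).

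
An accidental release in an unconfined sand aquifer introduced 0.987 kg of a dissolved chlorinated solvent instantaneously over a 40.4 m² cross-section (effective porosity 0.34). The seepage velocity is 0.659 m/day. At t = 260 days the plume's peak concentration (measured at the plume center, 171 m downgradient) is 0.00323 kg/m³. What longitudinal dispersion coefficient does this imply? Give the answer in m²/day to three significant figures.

At the plume center C_max = M/(n_e·A·√(4πDt)), so D = M²/(4πt·(n_e·A·C_max)²).
n_e·A·C_max = 0.34 × 40.4 × 0.00323 = 0.04437 kg/m.
D = 0.987²/(4π × 260 × 0.04437²) = 0.151 m²/day.

0.151 m²/day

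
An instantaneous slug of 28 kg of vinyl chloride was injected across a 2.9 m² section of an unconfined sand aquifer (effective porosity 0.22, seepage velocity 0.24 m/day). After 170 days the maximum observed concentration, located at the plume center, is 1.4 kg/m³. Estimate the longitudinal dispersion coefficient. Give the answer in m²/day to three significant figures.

At the plume center C_max = M/(n_e·A·√(4πDt)), so D = M²/(4πt·(n_e·A·C_max)²).
n_e·A·C_max = 0.22 × 2.9 × 1.4 = 0.8932 kg/m.
D = 28²/(4π × 170 × 0.8932²) = 0.460 m²/day.

0.460 m²/day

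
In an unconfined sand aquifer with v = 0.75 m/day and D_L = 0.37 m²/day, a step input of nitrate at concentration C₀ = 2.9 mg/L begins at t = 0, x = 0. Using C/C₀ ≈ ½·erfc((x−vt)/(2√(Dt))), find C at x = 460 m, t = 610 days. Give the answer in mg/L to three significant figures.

1.31 mg/L

For a continuous step input, C/C₀ ≈ ½·erfc((x−vt)/(2√(Dt))).
vt = 0.75 × 610 = 457.5 m and 2√(Dt) = 2√(0.37 × 610) = 30.05 m.
Argument (x−vt)/(2√(Dt)) = (460 − 457.5)/30.05 = 0.08319; ½·erfc(0.08319) = 0.4532.
C = 2.9 × 0.4532 = 1.31 mg/L.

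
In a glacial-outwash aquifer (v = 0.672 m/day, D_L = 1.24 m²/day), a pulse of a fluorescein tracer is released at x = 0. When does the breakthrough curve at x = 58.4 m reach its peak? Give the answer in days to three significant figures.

84.2 days

For the 1D instantaneous-source solution, setting ∂C/∂t = 0 at fixed x gives v²t² + 2Dt − x² = 0, so t = (√(D² + v²x²) − D)/v².
√(D² + v²x²) = √(1.24² + 0.672² × 58.4²) = 39.26; v² = 0.451584.
t = (39.26 − 1.24)/0.451584 = 84.2 days (vs. the pure-advection estimate x/v = 86.9 d).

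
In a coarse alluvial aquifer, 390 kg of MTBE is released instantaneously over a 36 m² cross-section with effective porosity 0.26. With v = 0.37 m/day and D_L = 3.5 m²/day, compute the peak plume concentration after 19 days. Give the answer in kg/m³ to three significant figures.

1.44 kg/m³

The peak of an instantaneous 1D plume sits at x = vt; there the Gaussian factor is 1 and C_max = M/(n_e·A·√(4πDt)), where n_e·A is the pore area the mass is dissolved in.
√(4πDt) = √(4π × 3.5 × 19) = 28.91 m, so C_max = 390/(0.26 × 36 × 28.91) = 1.44 kg/m³.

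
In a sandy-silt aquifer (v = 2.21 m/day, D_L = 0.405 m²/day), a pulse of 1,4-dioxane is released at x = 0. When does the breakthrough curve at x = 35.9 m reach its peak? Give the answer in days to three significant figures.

For the 1D instantaneous-source solution, setting ∂C/∂t = 0 at fixed x gives v²t² + 2Dt − x² = 0, so t = (√(D² + v²x²) − D)/v².
√(D² + v²x²) = √(0.405² + 2.21² × 35.9²) = 79.34; v² = 4.8841.
t = (79.34 − 0.405)/4.8841 = 16.2 days (vs. the pure-advection estimate x/v = 16.2 d).

16.2 days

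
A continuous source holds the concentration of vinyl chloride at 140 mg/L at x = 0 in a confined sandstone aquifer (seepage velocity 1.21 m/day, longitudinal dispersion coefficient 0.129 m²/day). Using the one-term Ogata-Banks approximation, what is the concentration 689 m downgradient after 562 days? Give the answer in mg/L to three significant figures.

For a continuous step input, C/C₀ ≈ ½·erfc((x−vt)/(2√(Dt))).
vt = 1.21 × 562 = 680.02 m and 2√(Dt) = 2√(0.129 × 562) = 17.03 m.
Argument (x−vt)/(2√(Dt)) = (689 − 680.02)/17.03 = 0.5273; ½·erfc(0.5273) = 0.2279.
C = 140 × 0.2279 = 31.9 mg/L.

31.9 mg/L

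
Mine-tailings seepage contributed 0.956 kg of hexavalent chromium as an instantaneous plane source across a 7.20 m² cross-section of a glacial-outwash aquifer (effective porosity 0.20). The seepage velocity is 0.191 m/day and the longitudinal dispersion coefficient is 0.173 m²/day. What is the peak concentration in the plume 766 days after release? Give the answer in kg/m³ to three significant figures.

The peak of an instantaneous 1D plume sits at x = vt; there the Gaussian factor is 1 and C_max = M/(n_e·A·√(4πDt)), where n_e·A is the pore area the mass is dissolved in.
√(4πDt) = √(4π × 0.173 × 766) = 40.81 m, so C_max = 0.956/(0.20 × 7.20 × 40.81) = 0.0163 kg/m³.

0.0163 kg/m³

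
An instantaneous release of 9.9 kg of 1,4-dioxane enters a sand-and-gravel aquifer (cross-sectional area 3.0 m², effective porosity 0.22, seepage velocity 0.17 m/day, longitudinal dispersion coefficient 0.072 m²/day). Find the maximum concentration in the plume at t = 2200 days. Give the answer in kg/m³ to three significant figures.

0.336 kg/m³

The peak of an instantaneous 1D plume sits at x = vt; there the Gaussian factor is 1 and C_max = M/(n_e·A·√(4πDt)), where n_e·A is the pore area the mass is dissolved in.
√(4πDt) = √(4π × 0.072 × 2200) = 44.62 m, so C_max = 9.9/(0.22 × 3.0 × 44.62) = 0.336 kg/m³.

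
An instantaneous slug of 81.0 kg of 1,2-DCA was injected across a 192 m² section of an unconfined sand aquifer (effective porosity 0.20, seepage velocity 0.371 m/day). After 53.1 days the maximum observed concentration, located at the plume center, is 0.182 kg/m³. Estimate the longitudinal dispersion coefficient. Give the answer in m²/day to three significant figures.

0.201 m²/day

At the plume center C_max = M/(n_e·A·√(4πDt)), so D = M²/(4πt·(n_e·A·C_max)²).
n_e·A·C_max = 0.20 × 192 × 0.182 = 6.989 kg/m.
D = 81.0²/(4π × 53.1 × 6.989²) = 0.201 m²/day.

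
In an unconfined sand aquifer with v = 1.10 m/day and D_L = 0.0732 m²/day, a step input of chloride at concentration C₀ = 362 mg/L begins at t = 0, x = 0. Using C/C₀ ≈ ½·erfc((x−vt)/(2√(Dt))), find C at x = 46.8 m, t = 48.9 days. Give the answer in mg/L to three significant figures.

For a continuous step input, C/C₀ ≈ ½·erfc((x−vt)/(2√(Dt))).
vt = 1.10 × 48.9 = 53.79 m and 2√(Dt) = 2√(0.0732 × 48.9) = 3.784 m.
Argument (x−vt)/(2√(Dt)) = (46.8 − 53.79)/3.784 = -1.847; ½·erfc(-1.847) = 0.9955.
C = 362 × 0.9955 = 360 mg/L.

360 mg/L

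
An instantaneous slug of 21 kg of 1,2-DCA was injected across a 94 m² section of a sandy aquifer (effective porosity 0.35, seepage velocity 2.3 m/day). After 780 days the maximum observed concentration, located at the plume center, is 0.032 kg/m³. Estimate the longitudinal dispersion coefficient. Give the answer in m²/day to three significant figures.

0.0406 m²/day

At the plume center C_max = M/(n_e·A·√(4πDt)), so D = M²/(4πt·(n_e·A·C_max)²).
n_e·A·C_max = 0.35 × 94 × 0.032 = 1.053 kg/m.
D = 21²/(4π × 780 × 1.053²) = 0.0406 m²/day.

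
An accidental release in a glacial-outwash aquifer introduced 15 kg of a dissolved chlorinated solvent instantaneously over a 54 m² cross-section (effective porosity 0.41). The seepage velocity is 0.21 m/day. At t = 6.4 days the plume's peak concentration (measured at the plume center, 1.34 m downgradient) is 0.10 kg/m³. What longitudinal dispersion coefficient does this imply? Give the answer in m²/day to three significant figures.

At the plume center C_max = M/(n_e·A·√(4πDt)), so D = M²/(4πt·(n_e·A·C_max)²).
n_e·A·C_max = 0.41 × 54 × 0.10 = 2.214 kg/m.
D = 15²/(4π × 6.4 × 2.214²) = 0.571 m²/day.

0.571 m²/day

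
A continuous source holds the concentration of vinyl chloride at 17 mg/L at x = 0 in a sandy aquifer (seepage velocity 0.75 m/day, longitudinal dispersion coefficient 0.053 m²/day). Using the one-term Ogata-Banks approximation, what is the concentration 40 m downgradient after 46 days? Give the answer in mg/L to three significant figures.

For a continuous step input, C/C₀ ≈ ½·erfc((x−vt)/(2√(Dt))).
vt = 0.75 × 46 = 34.5 m and 2√(Dt) = 2√(0.053 × 46) = 3.123 m.
Argument (x−vt)/(2√(Dt)) = (40 − 34.5)/3.123 = 1.761; ½·erfc(1.761) = 0.006379.
C = 17 × 0.006379 = 0.108 mg/L.

0.108 mg/L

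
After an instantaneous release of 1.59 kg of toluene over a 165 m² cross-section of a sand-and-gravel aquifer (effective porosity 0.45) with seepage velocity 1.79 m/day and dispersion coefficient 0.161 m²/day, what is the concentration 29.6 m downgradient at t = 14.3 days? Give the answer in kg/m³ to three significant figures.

For an instantaneous plane source, C(x,t) = M/(n_e·A·√(4πDt)) · exp(−(x−vt)²/(4Dt)), with n_e·A the pore (flow) area.
Plume center vt = 1.79 × 14.3 = 25.597 m, so the well at 29.6 m is 4.003 m downgradient of the peak.
√(4πDt) = 5.379 m, giving peak height M/(n_e·A·√(4πDt)) = 1.59/(0.45 × 165 × 5.379) = 0.003981 kg/m³.
(x−vt)²/(4Dt) = (4.003)²/(4 × 0.161 × 14.3) = 1.740; exp(−1.740) = 0.1755.
C = 0.003981 × 0.1755 = 0.000699 kg/m³.

0.000699 kg/m³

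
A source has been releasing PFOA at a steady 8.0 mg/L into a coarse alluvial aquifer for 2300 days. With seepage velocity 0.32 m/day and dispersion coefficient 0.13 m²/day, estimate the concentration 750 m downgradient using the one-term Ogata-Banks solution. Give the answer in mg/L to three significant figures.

For a continuous step input, C/C₀ ≈ ½·erfc((x−vt)/(2√(Dt))).
vt = 0.32 × 2300 = 736 m and 2√(Dt) = 2√(0.13 × 2300) = 34.58 m.
Argument (x−vt)/(2√(Dt)) = (750 − 736)/34.58 = 0.4049; ½·erfc(0.4049) = 0.2835.
C = 8.0 × 0.2835 = 2.27 mg/L.

2.27 mg/L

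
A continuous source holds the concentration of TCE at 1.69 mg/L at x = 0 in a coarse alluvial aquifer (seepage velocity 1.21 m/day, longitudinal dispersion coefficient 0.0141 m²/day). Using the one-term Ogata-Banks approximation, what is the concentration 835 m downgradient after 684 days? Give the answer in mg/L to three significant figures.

0.0792 mg/L

For a continuous step input, C/C₀ ≈ ½·erfc((x−vt)/(2√(Dt))).
vt = 1.21 × 684 = 827.64 m and 2√(Dt) = 2√(0.0141 × 684) = 6.211 m.
Argument (x−vt)/(2√(Dt)) = (835 − 827.64)/6.211 = 1.185; ½·erfc(1.185) = 0.04688.
C = 1.69 × 0.04688 = 0.0792 mg/L.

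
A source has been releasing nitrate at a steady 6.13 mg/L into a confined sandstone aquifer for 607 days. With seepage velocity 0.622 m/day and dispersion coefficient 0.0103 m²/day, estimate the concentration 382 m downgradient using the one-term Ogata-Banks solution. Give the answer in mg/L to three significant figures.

For a continuous step input, C/C₀ ≈ ½·erfc((x−vt)/(2√(Dt))).
vt = 0.622 × 607 = 377.554 m and 2√(Dt) = 2√(0.0103 × 607) = 5.001 m.
Argument (x−vt)/(2√(Dt)) = (382 − 377.554)/5.001 = 0.8890; ½·erfc(0.8890) = 0.1043.
C = 6.13 × 0.1043 = 0.639 mg/L.

0.639 mg/L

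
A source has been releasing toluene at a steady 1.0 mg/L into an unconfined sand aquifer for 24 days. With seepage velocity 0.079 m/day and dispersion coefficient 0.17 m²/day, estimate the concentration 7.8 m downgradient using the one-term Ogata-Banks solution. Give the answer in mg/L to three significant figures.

0.0194 mg/L

For a continuous step input, C/C₀ ≈ ½·erfc((x−vt)/(2√(Dt))).
vt = 0.079 × 24 = 1.896 m and 2√(Dt) = 2√(0.17 × 24) = 4.040 m.
Argument (x−vt)/(2√(Dt)) = (7.8 − 1.896)/4.040 = 1.461; ½·erfc(1.461) = 0.01941.
C = 1.0 × 0.01941 = 0.0194 mg/L.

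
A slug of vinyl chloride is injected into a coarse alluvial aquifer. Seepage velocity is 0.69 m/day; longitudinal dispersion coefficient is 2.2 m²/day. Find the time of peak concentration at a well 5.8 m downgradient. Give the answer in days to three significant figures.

For the 1D instantaneous-source solution, setting ∂C/∂t = 0 at fixed x gives v²t² + 2Dt − x² = 0, so t = (√(D² + v²x²) − D)/v².
√(D² + v²x²) = √(2.2² + 0.69² × 5.8²) = 4.567; v² = 0.4761.
t = (4.567 − 2.2)/0.4761 = 4.97 days (vs. the pure-advection estimate x/v = 8.41 d).

4.97 days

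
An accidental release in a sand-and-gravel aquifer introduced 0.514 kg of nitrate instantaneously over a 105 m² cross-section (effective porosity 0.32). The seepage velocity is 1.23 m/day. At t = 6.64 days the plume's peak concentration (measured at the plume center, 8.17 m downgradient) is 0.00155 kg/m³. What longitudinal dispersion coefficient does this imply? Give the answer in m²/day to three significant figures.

At the plume center C_max = M/(n_e·A·√(4πDt)), so D = M²/(4πt·(n_e·A·C_max)²).
n_e·A·C_max = 0.32 × 105 × 0.00155 = 0.05208 kg/m.
D = 0.514²/(4π × 6.64 × 0.05208²) = 1.17 m²/day.

1.17 m²/day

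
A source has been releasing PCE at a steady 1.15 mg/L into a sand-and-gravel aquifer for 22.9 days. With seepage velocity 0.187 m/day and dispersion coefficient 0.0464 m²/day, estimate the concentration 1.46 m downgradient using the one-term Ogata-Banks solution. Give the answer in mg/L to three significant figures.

1.12 mg/L

For a continuous step input, C/C₀ ≈ ½·erfc((x−vt)/(2√(Dt))).
vt = 0.187 × 22.9 = 4.2823 m and 2√(Dt) = 2√(0.0464 × 22.9) = 2.062 m.
Argument (x−vt)/(2√(Dt)) = (1.46 − 4.2823)/2.062 = -1.369; ½·erfc(-1.369) = 0.9736.
C = 1.15 × 0.9736 = 1.12 mg/L.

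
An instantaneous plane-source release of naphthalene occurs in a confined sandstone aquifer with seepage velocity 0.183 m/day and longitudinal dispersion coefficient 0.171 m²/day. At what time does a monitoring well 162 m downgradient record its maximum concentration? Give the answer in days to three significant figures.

880 days

For the 1D instantaneous-source solution, setting ∂C/∂t = 0 at fixed x gives v²t² + 2Dt − x² = 0, so t = (√(D² + v²x²) − D)/v².
√(D² + v²x²) = √(0.171² + 0.183² × 162²) = 29.65; v² = 0.033489.
t = (29.65 − 0.171)/0.033489 = 880 days (vs. the pure-advection estimate x/v = 885 d).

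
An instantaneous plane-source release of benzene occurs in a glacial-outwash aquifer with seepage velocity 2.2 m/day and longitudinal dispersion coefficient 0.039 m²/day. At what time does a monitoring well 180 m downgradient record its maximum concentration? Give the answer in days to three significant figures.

81.8 days

For the 1D instantaneous-source solution, setting ∂C/∂t = 0 at fixed x gives v²t² + 2Dt − x² = 0, so t = (√(D² + v²x²) − D)/v².
√(D² + v²x²) = √(0.039² + 2.2² × 180²) = 396.0; v² = 4.84.
t = (396.0 − 0.039)/4.84 = 81.8 days (vs. the pure-advection estimate x/v = 81.8 d).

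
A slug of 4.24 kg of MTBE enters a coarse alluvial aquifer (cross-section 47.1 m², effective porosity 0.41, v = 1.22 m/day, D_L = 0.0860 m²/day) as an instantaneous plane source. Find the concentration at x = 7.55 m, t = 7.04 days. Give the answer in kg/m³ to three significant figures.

0.0510 kg/m³

For an instantaneous plane source, C(x,t) = M/(n_e·A·√(4πDt)) · exp(−(x−vt)²/(4Dt)), with n_e·A the pore (flow) area.
Plume center vt = 1.22 × 7.04 = 8.5888 m, so the well at 7.55 m is 1.0388 m upgradient of the peak.
√(4πDt) = 2.758 m, giving peak height M/(n_e·A·√(4πDt)) = 4.24/(0.41 × 47.1 × 2.758) = 0.07961 kg/m³.
(x−vt)²/(4Dt) = (-1.0388)²/(4 × 0.0860 × 7.04) = 0.4456; exp(−0.4456) = 0.6404.
C = 0.07961 × 0.6404 = 0.0510 kg/m³.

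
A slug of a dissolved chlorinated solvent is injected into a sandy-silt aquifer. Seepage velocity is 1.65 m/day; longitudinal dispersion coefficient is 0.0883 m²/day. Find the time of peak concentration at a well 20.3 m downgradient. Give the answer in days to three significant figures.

For the 1D instantaneous-source solution, setting ∂C/∂t = 0 at fixed x gives v²t² + 2Dt − x² = 0, so t = (√(D² + v²x²) − D)/v².
√(D² + v²x²) = √(0.0883² + 1.65² × 20.3²) = 33.50; v² = 2.7225.
t = (33.50 − 0.0883)/2.7225 = 12.3 days (vs. the pure-advection estimate x/v = 12.3 d).

12.3 days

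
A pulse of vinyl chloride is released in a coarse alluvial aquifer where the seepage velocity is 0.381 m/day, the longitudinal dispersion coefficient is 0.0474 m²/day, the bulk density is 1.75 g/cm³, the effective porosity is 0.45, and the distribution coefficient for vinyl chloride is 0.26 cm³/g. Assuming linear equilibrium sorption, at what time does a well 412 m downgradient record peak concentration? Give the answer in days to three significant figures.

Retardation factor R = 1 + ρ_b·K_d/n = 1 + 1.75 × 0.26/0.45 = 2.011.
Sorption retards both mechanisms: v_R = v/R = 0.1895 m/day, D_R = D/R = 0.02357 m²/day.
Peak time from v_R²t² + 2D_R t − x² = 0: t = (√(D_R² + v_R²x²) − D_R)/v_R².
√(D_R² + v_R²x²) = √(0.02357² + 0.1895² × 412²) = 78.07; v_R² = 0.03591.
t = (78.07 − 0.02357)/0.03591 = 2170 days.

2170 days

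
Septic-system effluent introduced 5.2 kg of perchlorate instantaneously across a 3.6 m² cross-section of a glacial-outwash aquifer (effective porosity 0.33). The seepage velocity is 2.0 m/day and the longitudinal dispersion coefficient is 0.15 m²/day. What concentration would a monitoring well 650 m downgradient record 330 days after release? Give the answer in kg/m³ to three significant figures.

0.106 kg/m³

For an instantaneous plane source, C(x,t) = M/(n_e·A·√(4πDt)) · exp(−(x−vt)²/(4Dt)), with n_e·A the pore (flow) area.
Plume center vt = 2.0 × 330 = 660 m, so the well at 650 m is 10 m upgradient of the peak.
√(4πDt) = 24.94 m, giving peak height M/(n_e·A·√(4πDt)) = 5.2/(0.33 × 3.6 × 24.94) = 0.1755 kg/m³.
(x−vt)²/(4Dt) = (-10)²/(4 × 0.15 × 330) = 0.5051; exp(−0.5051) = 0.6034.
C = 0.1755 × 0.6034 = 0.106 kg/m³.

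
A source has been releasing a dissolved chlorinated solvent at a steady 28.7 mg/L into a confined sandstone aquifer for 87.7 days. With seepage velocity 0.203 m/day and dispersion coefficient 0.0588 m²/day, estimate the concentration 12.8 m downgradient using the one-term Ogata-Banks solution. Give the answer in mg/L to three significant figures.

27.0 mg/L

For a continuous step input, C/C₀ ≈ ½·erfc((x−vt)/(2√(Dt))).
vt = 0.203 × 87.7 = 17.8031 m and 2√(Dt) = 2√(0.0588 × 87.7) = 4.542 m.
Argument (x−vt)/(2√(Dt)) = (12.8 − 17.8031)/4.542 = -1.102; ½·erfc(-1.102) = 0.9404.
C = 28.7 × 0.9404 = 27.0 mg/L.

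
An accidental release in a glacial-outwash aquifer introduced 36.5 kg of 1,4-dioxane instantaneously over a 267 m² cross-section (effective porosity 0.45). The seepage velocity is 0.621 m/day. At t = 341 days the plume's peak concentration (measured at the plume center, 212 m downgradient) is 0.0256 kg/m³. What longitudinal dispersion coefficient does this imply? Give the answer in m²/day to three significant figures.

At the plume center C_max = M/(n_e·A·√(4πDt)), so D = M²/(4πt·(n_e·A·C_max)²).
n_e·A·C_max = 0.45 × 267 × 0.0256 = 3.076 kg/m.
D = 36.5²/(4π × 341 × 3.076²) = 0.0329 m²/day.

0.0329 m²/day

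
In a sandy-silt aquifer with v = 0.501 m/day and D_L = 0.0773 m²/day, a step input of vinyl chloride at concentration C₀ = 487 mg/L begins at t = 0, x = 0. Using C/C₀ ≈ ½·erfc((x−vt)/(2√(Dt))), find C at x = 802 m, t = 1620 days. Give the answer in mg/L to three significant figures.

355 mg/L

For a continuous step input, C/C₀ ≈ ½·erfc((x−vt)/(2√(Dt))).
vt = 0.501 × 1620 = 811.62 m and 2√(Dt) = 2√(0.0773 × 1620) = 22.38 m.
Argument (x−vt)/(2√(Dt)) = (802 − 811.62)/22.38 = -0.4298; ½·erfc(-0.4298) = 0.7283.
C = 487 × 0.7283 = 355 mg/L.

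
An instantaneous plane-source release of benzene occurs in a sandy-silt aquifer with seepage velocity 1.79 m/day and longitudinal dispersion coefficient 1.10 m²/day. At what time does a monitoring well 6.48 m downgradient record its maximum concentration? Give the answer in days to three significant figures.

For the 1D instantaneous-source solution, setting ∂C/∂t = 0 at fixed x gives v²t² + 2Dt − x² = 0, so t = (√(D² + v²x²) − D)/v².
√(D² + v²x²) = √(1.10² + 1.79² × 6.48²) = 11.65; v² = 3.2041.
t = (11.65 − 1.10)/3.2041 = 3.29 days (vs. the pure-advection estimate x/v = 3.62 d).

3.29 days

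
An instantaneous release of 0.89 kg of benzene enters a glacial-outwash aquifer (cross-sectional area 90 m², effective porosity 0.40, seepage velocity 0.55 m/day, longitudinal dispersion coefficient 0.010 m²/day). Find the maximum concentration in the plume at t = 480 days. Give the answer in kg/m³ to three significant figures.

0.00318 kg/m³

The peak of an instantaneous 1D plume sits at x = vt; there the Gaussian factor is 1 and C_max = M/(n_e·A·√(4πDt)), where n_e·A is the pore area the mass is dissolved in.
√(4πDt) = √(4π × 0.010 × 480) = 7.767 m, so C_max = 0.89/(0.40 × 90 × 7.767) = 0.00318 kg/m³.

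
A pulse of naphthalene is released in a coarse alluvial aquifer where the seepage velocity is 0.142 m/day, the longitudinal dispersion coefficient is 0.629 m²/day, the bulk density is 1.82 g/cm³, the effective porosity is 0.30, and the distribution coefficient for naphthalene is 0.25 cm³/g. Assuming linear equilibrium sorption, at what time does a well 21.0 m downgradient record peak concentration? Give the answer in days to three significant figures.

Retardation factor R = 1 + ρ_b·K_d/n = 1 + 1.82 × 0.25/0.30 = 2.517.
Sorption retards both mechanisms: v_R = v/R = 0.05642 m/day, D_R = D/R = 0.2499 m²/day.
Peak time from v_R²t² + 2D_R t − x² = 0: t = (√(D_R² + v_R²x²) − D_R)/v_R².
√(D_R² + v_R²x²) = √(0.2499² + 0.05642² × 21.0²) = 1.211; v_R² = 0.003183.
t = (1.211 − 0.2499)/0.003183 = 302 days.

302 days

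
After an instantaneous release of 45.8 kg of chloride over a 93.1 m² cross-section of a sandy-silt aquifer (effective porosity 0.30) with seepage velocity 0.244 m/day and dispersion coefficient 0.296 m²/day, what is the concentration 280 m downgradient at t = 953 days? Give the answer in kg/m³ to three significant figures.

For an instantaneous plane source, C(x,t) = M/(n_e·A·√(4πDt)) · exp(−(x−vt)²/(4Dt)), with n_e·A the pore (flow) area.
Plume center vt = 0.244 × 953 = 232.532 m, so the well at 280 m is 47.468 m downgradient of the peak.
√(4πDt) = 59.54 m, giving peak height M/(n_e·A·√(4πDt)) = 45.8/(0.30 × 93.1 × 59.54) = 0.02754 kg/m³.
(x−vt)²/(4Dt) = (47.468)²/(4 × 0.296 × 953) = 1.997; exp(−1.997) = 0.1357.
C = 0.02754 × 0.1357 = 0.00374 kg/m³.

0.00374 kg/m³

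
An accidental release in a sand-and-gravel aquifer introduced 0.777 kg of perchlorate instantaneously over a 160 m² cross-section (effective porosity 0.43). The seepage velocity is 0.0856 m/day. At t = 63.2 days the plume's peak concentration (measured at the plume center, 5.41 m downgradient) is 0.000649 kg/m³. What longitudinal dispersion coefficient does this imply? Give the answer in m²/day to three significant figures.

0.381 m²/day

At the plume center C_max = M/(n_e·A·√(4πDt)), so D = M²/(4πt·(n_e·A·C_max)²).
n_e·A·C_max = 0.43 × 160 × 0.000649 = 0.04465 kg/m.
D = 0.777²/(4π × 63.2 × 0.04465²) = 0.381 m²/day.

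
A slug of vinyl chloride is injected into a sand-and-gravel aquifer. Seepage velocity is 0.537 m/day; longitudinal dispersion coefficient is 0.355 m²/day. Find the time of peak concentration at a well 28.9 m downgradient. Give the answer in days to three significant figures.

For the 1D instantaneous-source solution, setting ∂C/∂t = 0 at fixed x gives v²t² + 2Dt − x² = 0, so t = (√(D² + v²x²) − D)/v².
√(D² + v²x²) = √(0.355² + 0.537² × 28.9²) = 15.52; v² = 0.288369.
t = (15.52 − 0.355)/0.288369 = 52.6 days (vs. the pure-advection estimate x/v = 53.8 d).

52.6 days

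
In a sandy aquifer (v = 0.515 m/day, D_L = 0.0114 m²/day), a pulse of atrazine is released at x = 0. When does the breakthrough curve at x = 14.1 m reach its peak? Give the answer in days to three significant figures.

27.3 days

For the 1D instantaneous-source solution, setting ∂C/∂t = 0 at fixed x gives v²t² + 2Dt − x² = 0, so t = (√(D² + v²x²) − D)/v².
√(D² + v²x²) = √(0.0114² + 0.515² × 14.1²) = 7.262; v² = 0.265225.
t = (7.262 − 0.0114)/0.265225 = 27.3 days (vs. the pure-advection estimate x/v = 27.4 d).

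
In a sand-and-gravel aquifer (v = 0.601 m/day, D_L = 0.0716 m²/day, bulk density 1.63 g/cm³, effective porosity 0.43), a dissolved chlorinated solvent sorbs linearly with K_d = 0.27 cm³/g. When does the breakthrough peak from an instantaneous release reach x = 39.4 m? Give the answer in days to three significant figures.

132 days

Retardation factor R = 1 + ρ_b·K_d/n = 1 + 1.63 × 0.27/0.43 = 2.023.
Sorption retards both mechanisms: v_R = v/R = 0.2971 m/day, D_R = D/R = 0.03539 m²/day.
Peak time from v_R²t² + 2D_R t − x² = 0: t = (√(D_R² + v_R²x²) − D_R)/v_R².
√(D_R² + v_R²x²) = √(0.03539² + 0.2971² × 39.4²) = 11.71; v_R² = 0.08827.
t = (11.71 − 0.03539)/0.08827 = 132 days.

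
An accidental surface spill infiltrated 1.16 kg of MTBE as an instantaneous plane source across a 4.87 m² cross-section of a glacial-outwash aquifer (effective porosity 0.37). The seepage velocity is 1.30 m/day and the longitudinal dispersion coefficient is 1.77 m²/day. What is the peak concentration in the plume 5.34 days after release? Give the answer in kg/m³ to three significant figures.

0.0591 kg/m³

The peak of an instantaneous 1D plume sits at x = vt; there the Gaussian factor is 1 and C_max = M/(n_e·A·√(4πDt)), where n_e·A is the pore area the mass is dissolved in.
√(4πDt) = √(4π × 1.77 × 5.34) = 10.90 m, so C_max = 1.16/(0.37 × 4.87 × 10.90) = 0.0591 kg/m³.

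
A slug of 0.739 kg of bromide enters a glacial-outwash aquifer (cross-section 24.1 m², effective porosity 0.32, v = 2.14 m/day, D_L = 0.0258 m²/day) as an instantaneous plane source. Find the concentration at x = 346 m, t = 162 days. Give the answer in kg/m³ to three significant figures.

0.0129 kg/m³

For an instantaneous plane source, C(x,t) = M/(n_e·A·√(4πDt)) · exp(−(x−vt)²/(4Dt)), with n_e·A the pore (flow) area.
Plume center vt = 2.14 × 162 = 346.68 m, so the well at 346 m is 0.68 m upgradient of the peak.
√(4πDt) = 7.247 m, giving peak height M/(n_e·A·√(4πDt)) = 0.739/(0.32 × 24.1 × 7.247) = 0.01322 kg/m³.
(x−vt)²/(4Dt) = (-0.68)²/(4 × 0.0258 × 162) = 0.02766; exp(−0.02766) = 0.9727.
C = 0.01322 × 0.9727 = 0.0129 kg/m³.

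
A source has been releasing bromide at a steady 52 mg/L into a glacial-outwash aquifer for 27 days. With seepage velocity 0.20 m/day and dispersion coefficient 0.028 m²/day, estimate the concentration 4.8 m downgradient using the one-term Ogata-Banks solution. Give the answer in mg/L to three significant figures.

35.7 mg/L

For a continuous step input, C/C₀ ≈ ½·erfc((x−vt)/(2√(Dt))).
vt = 0.20 × 27 = 5.4 m and 2√(Dt) = 2√(0.028 × 27) = 1.739 m.
Argument (x−vt)/(2√(Dt)) = (4.8 − 5.4)/1.739 = -0.3450; ½·erfc(-0.3450) = 0.6872.
C = 52 × 0.6872 = 35.7 mg/L.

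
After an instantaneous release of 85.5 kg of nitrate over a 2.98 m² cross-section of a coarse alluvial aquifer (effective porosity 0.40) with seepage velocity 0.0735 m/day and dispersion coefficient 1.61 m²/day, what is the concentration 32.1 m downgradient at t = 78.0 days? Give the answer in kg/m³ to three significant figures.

For an instantaneous plane source, C(x,t) = M/(n_e·A·√(4πDt)) · exp(−(x−vt)²/(4Dt)), with n_e·A the pore (flow) area.
Plume center vt = 0.0735 × 78.0 = 5.733 m, so the well at 32.1 m is 26.367 m downgradient of the peak.
√(4πDt) = 39.73 m, giving peak height M/(n_e·A·√(4πDt)) = 85.5/(0.40 × 2.98 × 39.73) = 1.805 kg/m³.
(x−vt)²/(4Dt) = (26.367)²/(4 × 1.61 × 78.0) = 1.384; exp(−1.384) = 0.2506.
C = 1.805 × 0.2506 = 0.452 kg/m³.

0.452 kg/m³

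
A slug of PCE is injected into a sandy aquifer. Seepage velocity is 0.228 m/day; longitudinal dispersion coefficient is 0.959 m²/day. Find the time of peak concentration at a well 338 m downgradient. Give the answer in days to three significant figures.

1460 days

For the 1D instantaneous-source solution, setting ∂C/∂t = 0 at fixed x gives v²t² + 2Dt − x² = 0, so t = (√(D² + v²x²) − D)/v².
√(D² + v²x²) = √(0.959² + 0.228² × 338²) = 77.07; v² = 0.051984.
t = (77.07 − 0.959)/0.051984 = 1460 days (vs. the pure-advection estimate x/v = 1480 d).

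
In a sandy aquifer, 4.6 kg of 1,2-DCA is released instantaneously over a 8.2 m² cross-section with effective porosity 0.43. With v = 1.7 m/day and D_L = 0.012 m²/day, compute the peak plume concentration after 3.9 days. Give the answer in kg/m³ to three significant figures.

1.70 kg/m³

The peak of an instantaneous 1D plume sits at x = vt; there the Gaussian factor is 1 and C_max = M/(n_e·A·√(4πDt)), where n_e·A is the pore area the mass is dissolved in.
√(4πDt) = √(4π × 0.012 × 3.9) = 0.7669 m, so C_max = 4.6/(0.43 × 8.2 × 0.7669) = 1.70 kg/m³.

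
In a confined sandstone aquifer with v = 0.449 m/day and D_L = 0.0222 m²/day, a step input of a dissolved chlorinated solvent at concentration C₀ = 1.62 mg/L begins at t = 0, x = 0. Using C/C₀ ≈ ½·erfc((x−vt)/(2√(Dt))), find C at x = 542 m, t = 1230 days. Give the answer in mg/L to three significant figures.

For a continuous step input, C/C₀ ≈ ½·erfc((x−vt)/(2√(Dt))).
vt = 0.449 × 1230 = 552.27 m and 2√(Dt) = 2√(0.0222 × 1230) = 10.45 m.
Argument (x−vt)/(2√(Dt)) = (542 − 552.27)/10.45 = -0.9828; ½·erfc(-0.9828) = 0.9177.
C = 1.62 × 0.9177 = 1.49 mg/L.

1.49 mg/L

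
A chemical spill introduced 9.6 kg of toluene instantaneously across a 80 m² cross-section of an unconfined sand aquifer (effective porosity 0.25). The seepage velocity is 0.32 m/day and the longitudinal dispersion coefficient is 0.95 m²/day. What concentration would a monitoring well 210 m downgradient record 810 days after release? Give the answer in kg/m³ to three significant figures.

For an instantaneous plane source, C(x,t) = M/(n_e·A·√(4πDt)) · exp(−(x−vt)²/(4Dt)), with n_e·A the pore (flow) area.
Plume center vt = 0.32 × 810 = 259.2 m, so the well at 210 m is 49.2 m upgradient of the peak.
√(4πDt) = 98.34 m, giving peak height M/(n_e·A·√(4πDt)) = 9.6/(0.25 × 80 × 98.34) = 0.004881 kg/m³.
(x−vt)²/(4Dt) = (-49.2)²/(4 × 0.95 × 810) = 0.7864; exp(−0.7864) = 0.4555.
C = 0.004881 × 0.4555 = 0.00222 kg/m³.

0.00222 kg/m³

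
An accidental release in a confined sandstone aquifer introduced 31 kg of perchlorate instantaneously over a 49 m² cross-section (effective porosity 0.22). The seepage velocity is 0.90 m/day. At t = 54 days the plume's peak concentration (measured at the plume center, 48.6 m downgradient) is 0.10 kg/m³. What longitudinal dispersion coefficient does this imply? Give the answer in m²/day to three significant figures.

At the plume center C_max = M/(n_e·A·√(4πDt)), so D = M²/(4πt·(n_e·A·C_max)²).
n_e·A·C_max = 0.22 × 49 × 0.10 = 1.078 kg/m.
D = 31²/(4π × 54 × 1.078²) = 1.22 m²/day.

1.22 m²/day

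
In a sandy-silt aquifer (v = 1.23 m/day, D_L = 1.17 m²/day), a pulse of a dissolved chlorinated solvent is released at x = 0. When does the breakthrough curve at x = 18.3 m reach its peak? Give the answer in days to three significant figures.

For the 1D instantaneous-source solution, setting ∂C/∂t = 0 at fixed x gives v²t² + 2Dt − x² = 0, so t = (√(D² + v²x²) − D)/v².
√(D² + v²x²) = √(1.17² + 1.23² × 18.3²) = 22.54; v² = 1.5129.
t = (22.54 − 1.17)/1.5129 = 14.1 days (vs. the pure-advection estimate x/v = 14.9 d).

14.1 days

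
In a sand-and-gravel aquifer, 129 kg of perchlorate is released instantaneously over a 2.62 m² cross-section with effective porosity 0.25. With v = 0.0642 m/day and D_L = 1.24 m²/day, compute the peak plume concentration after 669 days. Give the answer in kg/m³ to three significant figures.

1.93 kg/m³

The peak of an instantaneous 1D plume sits at x = vt; there the Gaussian factor is 1 and C_max = M/(n_e·A·√(4πDt)), where n_e·A is the pore area the mass is dissolved in.
√(4πDt) = √(4π × 1.24 × 669) = 102.1 m, so C_max = 129/(0.25 × 2.62 × 102.1) = 1.93 kg/m³.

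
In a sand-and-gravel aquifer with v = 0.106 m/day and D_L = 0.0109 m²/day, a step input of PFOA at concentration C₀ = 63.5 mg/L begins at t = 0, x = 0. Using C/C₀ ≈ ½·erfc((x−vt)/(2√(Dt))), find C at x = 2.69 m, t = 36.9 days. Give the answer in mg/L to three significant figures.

58.0 mg/L

For a continuous step input, C/C₀ ≈ ½·erfc((x−vt)/(2√(Dt))).
vt = 0.106 × 36.9 = 3.9114 m and 2√(Dt) = 2√(0.0109 × 36.9) = 1.268 m.
Argument (x−vt)/(2√(Dt)) = (2.69 − 3.9114)/1.268 = -0.9632; ½·erfc(-0.9632) = 0.9134.
C = 63.5 × 0.9134 = 58.0 mg/L.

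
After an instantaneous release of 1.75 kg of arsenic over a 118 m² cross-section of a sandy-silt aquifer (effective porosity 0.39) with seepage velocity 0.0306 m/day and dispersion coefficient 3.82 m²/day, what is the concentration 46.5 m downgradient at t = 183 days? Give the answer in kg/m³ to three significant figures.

0.000223 kg/m³

For an instantaneous plane source, C(x,t) = M/(n_e·A·√(4πDt)) · exp(−(x−vt)²/(4Dt)), with n_e·A the pore (flow) area.
Plume center vt = 0.0306 × 183 = 5.5998 m, so the well at 46.5 m is 40.9002 m downgradient of the peak.
√(4πDt) = 93.73 m, giving peak height M/(n_e·A·√(4πDt)) = 1.75/(0.39 × 118 × 93.73) = 0.0004057 kg/m³.
(x−vt)²/(4Dt) = (40.9002)²/(4 × 3.82 × 183) = 0.5982; exp(−0.5982) = 0.5498.
C = 0.0004057 × 0.5498 = 0.000223 kg/m³.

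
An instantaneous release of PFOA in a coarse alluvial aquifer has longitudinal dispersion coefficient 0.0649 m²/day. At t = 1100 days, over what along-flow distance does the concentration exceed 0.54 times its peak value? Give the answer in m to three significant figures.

26.5 m

The plume is Gaussian with σ = √(2Dt) = √(2 × 0.0649 × 1100) = 11.95 m.
C/C_peak = exp(−Δx²/(2σ²)) = 0.54 ⇒ Δx = σ·√(−2 ln 0.54) = 11.95 × 1.110 = 13.26 m.
Width = 2Δx = 26.5 m.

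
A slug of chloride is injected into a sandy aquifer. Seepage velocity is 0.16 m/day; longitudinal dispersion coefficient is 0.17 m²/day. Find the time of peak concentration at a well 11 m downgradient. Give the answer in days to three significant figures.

62.4 days

For the 1D instantaneous-source solution, setting ∂C/∂t = 0 at fixed x gives v²t² + 2Dt − x² = 0, so t = (√(D² + v²x²) − D)/v².
√(D² + v²x²) = √(0.17² + 0.16² × 11²) = 1.768; v² = 0.0256.
t = (1.768 − 0.17)/0.0256 = 62.4 days (vs. the pure-advection estimate x/v = 68.8 d).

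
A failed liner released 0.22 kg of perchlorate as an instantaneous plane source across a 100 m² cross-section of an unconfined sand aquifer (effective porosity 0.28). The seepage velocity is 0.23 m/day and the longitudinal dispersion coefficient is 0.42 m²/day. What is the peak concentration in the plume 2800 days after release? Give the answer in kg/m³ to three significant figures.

6.46e-05 kg/m³

The peak of an instantaneous 1D plume sits at x = vt; there the Gaussian factor is 1 and C_max = M/(n_e·A·√(4πDt)), where n_e·A is the pore area the mass is dissolved in.
√(4πDt) = √(4π × 0.42 × 2800) = 121.6 m, so C_max = 0.22/(0.28 × 100 × 121.6) = 6.46e-05 kg/m³.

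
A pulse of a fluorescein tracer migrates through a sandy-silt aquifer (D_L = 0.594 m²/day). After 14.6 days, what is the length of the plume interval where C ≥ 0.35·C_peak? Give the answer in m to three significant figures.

The plume is Gaussian with σ = √(2Dt) = √(2 × 0.594 × 14.6) = 4.165 m.
C/C_peak = exp(−Δx²/(2σ²)) = 0.35 ⇒ Δx = σ·√(−2 ln 0.35) = 4.165 × 1.449 = 6.035 m.
Width = 2Δx = 12.1 m.

12.1 m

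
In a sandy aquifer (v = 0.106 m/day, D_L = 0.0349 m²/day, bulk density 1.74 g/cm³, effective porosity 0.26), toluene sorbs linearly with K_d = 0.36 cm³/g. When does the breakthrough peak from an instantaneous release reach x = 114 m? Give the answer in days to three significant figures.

3660 days

Retardation factor R = 1 + ρ_b·K_d/n = 1 + 1.74 × 0.36/0.26 = 3.409.
Sorption retards both mechanisms: v_R = v/R = 0.03109 m/day, D_R = D/R = 0.01024 m²/day.
Peak time from v_R²t² + 2D_R t − x² = 0: t = (√(D_R² + v_R²x²) − D_R)/v_R².
√(D_R² + v_R²x²) = √(0.01024² + 0.03109² × 114²) = 3.544; v_R² = 0.0009666.
t = (3.544 − 0.01024)/0.0009666 = 3660 days.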